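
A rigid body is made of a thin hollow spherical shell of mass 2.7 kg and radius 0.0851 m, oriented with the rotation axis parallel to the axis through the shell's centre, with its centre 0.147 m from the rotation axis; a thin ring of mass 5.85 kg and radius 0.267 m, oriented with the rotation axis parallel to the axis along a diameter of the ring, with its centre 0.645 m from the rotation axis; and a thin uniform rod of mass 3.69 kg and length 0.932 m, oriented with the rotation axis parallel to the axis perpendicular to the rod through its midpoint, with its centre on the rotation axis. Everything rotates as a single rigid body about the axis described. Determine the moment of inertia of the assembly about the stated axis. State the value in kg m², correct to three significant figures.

2.98

Spherical shell: I_cm = (2/3)MR² = (2/3)(2.7)(0.0851)² = 0.013036 kg m²; centre at d = 0.147 m, so I = I_cm + Md² gives I = 0.013036 + (2.7)(0.147)² = 0.07138 kg m².
Thin ring: I_cm = (1/2)MR² = (1/2)(5.85)(0.267)² = 0.20852 kg m²; centre at d = 0.645 m, so I = I_cm + Md² gives I = 0.20852 + (5.85)(0.645)² = 2.6423 kg m².
Thin rod: I_cm = (1/12)ML² = (1/12)(3.69)(0.932)² = 0.2671 kg m²; axis through the centre, so I = 0.2671 kg m².
Total I = 0.07138 + 2.6423 + 0.2671 = 2.9807 kg m².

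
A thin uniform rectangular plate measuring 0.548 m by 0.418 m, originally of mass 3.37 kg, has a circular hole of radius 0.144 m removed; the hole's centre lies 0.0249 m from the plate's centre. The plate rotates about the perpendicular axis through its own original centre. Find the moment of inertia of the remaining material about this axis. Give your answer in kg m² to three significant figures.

0.123

Unpierced body about its centre: I₀ = (1/12)M(a²+b²) = (1/12)(3.37)[(0.548)² + (0.418)²] = 0.1334 kg m².
The removed disk has mass m = M·πr²/(ab) = (3.37)·π(0.144)²/(0.548·0.418) = 0.9584 kg (same uniform areal density).
Its moment of inertia about the rotation axis (parallel-axis theorem): I_hole = (1/2)mr² + md² = (1/2)(0.9584)(0.144)² + (0.9584)(0.0249)² = 0.010531 kg m².
Treating the hole as negative mass, I = I₀ − I_hole = 0.1334 − 0.010531 = 0.12287 kg m².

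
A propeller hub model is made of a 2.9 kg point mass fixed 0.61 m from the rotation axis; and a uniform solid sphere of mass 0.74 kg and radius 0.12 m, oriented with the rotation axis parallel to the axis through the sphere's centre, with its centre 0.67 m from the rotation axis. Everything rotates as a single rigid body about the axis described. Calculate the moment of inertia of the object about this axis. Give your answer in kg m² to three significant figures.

Point mass: I_cm = 0; centre at d = 0.61 m, so the parallel axis theorem gives I = 0 + (2.9)(0.61)² = 1.0791 kg m².
Solid sphere: I_cm = (2/5)MR² = (2/5)(0.74)(0.12)² = 0.0042624 kg m²; centre at d = 0.67 m, so the parallel axis theorem gives I = 0.0042624 + (0.74)(0.67)² = 0.33645 kg m².
Total I = 1.0791 + 0.33645 = 1.4155 kg m².

1.42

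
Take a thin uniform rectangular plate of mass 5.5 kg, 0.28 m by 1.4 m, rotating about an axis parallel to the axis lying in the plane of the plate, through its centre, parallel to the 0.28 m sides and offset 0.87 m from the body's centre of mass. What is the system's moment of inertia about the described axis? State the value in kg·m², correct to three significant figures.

5.06

I_cm = (1/12)Mb² = (1/12)(5.5)(1.4)² = 0.89833 kg·m²; centre at d = 0.87 m, so the parallel axis theorem gives I = 0.89833 + (5.5)(0.87)² = 5.0613 kg·m².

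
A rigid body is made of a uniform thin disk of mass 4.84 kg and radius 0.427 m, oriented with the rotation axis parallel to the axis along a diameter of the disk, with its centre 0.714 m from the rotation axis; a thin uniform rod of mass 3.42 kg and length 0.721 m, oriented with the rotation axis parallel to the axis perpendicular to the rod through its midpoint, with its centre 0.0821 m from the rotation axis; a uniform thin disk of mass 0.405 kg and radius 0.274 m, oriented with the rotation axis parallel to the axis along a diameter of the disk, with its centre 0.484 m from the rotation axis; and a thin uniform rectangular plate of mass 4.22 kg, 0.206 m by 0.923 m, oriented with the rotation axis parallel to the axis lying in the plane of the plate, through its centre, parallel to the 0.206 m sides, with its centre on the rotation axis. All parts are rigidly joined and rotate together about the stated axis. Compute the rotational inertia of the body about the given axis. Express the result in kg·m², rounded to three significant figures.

Thin disk: I_cm = (1/4)MR² = (1/4)(4.84)(0.427)² = 0.22062 kg·m²; centre at d = 0.714 m, so I = I_cm + Md² gives I = 0.22062 + (4.84)(0.714)² = 2.688 kg·m².
Thin rod: I_cm = (1/12)ML² = (1/12)(3.42)(0.721)² = 0.14815 kg·m²; centre at d = 0.0821 m, so I = I_cm + Md² gives I = 0.14815 + (3.42)(0.0821)² = 0.17121 kg·m².
Thin disk: I_cm = (1/4)MR² = (1/4)(0.405)(0.274)² = 0.0076014 kg·m²; centre at d = 0.484 m, so I = I_cm + Md² gives I = 0.0076014 + (0.405)(0.484)² = 0.10248 kg·m².
Rectangular plate: I_cm = (1/12)Mb² = (1/12)(4.22)(0.923)² = 0.2996 kg·m²; axis through the centre, so I = 0.2996 kg·m².
Total I = 2.688 + 0.17121 + 0.10248 + 0.2996 = 3.2613 kg·m².

3.26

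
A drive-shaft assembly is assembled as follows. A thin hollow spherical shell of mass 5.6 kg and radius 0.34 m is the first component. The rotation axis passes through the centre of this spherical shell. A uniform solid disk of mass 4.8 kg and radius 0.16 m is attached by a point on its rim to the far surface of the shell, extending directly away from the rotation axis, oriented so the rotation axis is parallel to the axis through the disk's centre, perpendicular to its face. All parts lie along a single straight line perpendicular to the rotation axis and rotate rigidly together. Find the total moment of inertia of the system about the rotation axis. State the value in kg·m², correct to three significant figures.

1.69

Spherical shell: I_cm = (2/3)MR² = (2/3)(5.6)(0.34)² = 0.43157 kg·m²; axis through the centre, so I = 0.43157 kg·m².
Solid disk: I_cm = (1/2)MR² = (1/2)(4.8)(0.16)² = 0.06144 kg·m²; centre at d = 0.34 + 0.16 = 0.5 m, so the parallel axis theorem gives I = 0.06144 + (4.8)(0.5)² = 1.2614 kg·m².
Total I = 0.43157 + 1.2614 = 1.693 kg·m².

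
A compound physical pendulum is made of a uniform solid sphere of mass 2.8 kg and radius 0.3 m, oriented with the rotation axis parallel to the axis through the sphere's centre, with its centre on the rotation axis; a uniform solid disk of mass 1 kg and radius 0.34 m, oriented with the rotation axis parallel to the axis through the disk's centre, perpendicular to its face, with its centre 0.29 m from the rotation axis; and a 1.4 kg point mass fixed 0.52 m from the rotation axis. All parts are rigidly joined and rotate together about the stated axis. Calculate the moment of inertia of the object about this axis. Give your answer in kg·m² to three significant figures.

0.621

Solid sphere: I_cm = (2/5)MR² = (2/5)(2.8)(0.3)² = 0.1008 kg·m²; axis through the centre, so I = 0.1008 kg·m².
Solid disk: I_cm = (1/2)MR² = (1/2)(1)(0.34)² = 0.0578 kg·m²; centre at d = 0.29 m, so I = I_cm + Md² gives I = 0.0578 + (1)(0.29)² = 0.1419 kg·m².
Point mass: I_cm = 0; centre at d = 0.52 m, so I = I_cm + Md² gives I = 0 + (1.4)(0.52)² = 0.37856 kg·m².
Total I = 0.1008 + 0.1419 + 0.37856 = 0.62126 kg·m².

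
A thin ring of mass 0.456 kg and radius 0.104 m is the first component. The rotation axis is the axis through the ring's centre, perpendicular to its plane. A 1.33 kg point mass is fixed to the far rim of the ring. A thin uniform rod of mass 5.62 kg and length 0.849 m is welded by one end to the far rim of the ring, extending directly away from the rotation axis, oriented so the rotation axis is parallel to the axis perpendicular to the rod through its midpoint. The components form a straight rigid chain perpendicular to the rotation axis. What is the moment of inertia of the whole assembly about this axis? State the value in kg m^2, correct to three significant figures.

1.93

Thin ring: I_cm = MR² = (0.456)(0.104)² = 0.0049321 kg m^2; axis through the centre, so I = 0.0049321 kg m^2.
Point mass: I_cm = 0; centre at d = 0.104 m, so the parallel axis theorem gives I = 0 + (1.33)(0.104)² = 0.014385 kg m^2.
Thin rod: I_cm = (1/12)ML² = (1/12)(5.62)(0.849)² = 0.33758 kg m^2; centre at d = 0.104 + 0.4245 = 0.5285 m, so the parallel axis theorem gives I = 0.33758 + (5.62)(0.5285)² = 1.9073 kg m^2.
Total I = 0.0049321 + 0.014385 + 1.9073 = 1.9266 kg m^2.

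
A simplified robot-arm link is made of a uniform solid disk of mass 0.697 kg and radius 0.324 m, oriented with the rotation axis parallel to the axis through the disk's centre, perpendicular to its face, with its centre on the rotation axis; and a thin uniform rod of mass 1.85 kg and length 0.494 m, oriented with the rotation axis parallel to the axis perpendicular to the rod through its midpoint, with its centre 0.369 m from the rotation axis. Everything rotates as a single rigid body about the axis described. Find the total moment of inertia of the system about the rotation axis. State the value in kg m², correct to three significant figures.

0.326

Solid disk: I_cm = (1/2)MR² = (1/2)(0.697)(0.324)² = 0.036584 kg m²; axis through the centre, so I = 0.036584 kg m².
Thin rod: I_cm = (1/12)ML² = (1/12)(1.85)(0.494)² = 0.037622 kg m²; centre at d = 0.369 m, so I = I_cm + Md² gives I = 0.037622 + (1.85)(0.369)² = 0.28952 kg m².
Total I = 0.036584 + 0.28952 = 0.3261 kg m².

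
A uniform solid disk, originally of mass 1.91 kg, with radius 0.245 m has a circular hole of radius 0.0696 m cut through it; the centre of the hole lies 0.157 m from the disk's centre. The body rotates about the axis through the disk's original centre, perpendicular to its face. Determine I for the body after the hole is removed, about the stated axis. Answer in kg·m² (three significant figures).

0.0532

Unpierced body about its centre: I₀ = (1/2)MR² = (1/2)(1.91)(0.245)² = 0.057324 kg·m².
The removed disk has mass m = M·(r/R)² = (1.91)(0.0696/0.245)² = 0.15414 kg (same uniform areal density).
Its moment of inertia about the rotation axis (parallel-axis theorem): I_hole = (1/2)mr² + md² = (1/2)(0.15414)(0.0696)² + (0.15414)(0.157)² = 0.0041728 kg·m².
Treating the hole as negative mass, I = I₀ − I_hole = 0.057324 − 0.0041728 = 0.053151 kg·m².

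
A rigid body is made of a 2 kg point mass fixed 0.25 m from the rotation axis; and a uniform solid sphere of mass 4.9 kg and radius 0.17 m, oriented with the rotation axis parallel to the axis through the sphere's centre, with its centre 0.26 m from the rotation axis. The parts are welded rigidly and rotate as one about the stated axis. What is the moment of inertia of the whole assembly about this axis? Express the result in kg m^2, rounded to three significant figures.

0.513

Point mass: I_cm = 0; centre at d = 0.25 m, so I = I_cm + Md² gives I = 0 + (2)(0.25)² = 0.125 kg m^2.
Solid sphere: I_cm = (2/5)MR² = (2/5)(4.9)(0.17)² = 0.056644 kg m^2; centre at d = 0.26 m, so I = I_cm + Md² gives I = 0.056644 + (4.9)(0.26)² = 0.38788 kg m^2.
Total I = 0.125 + 0.38788 = 0.51288 kg m^2.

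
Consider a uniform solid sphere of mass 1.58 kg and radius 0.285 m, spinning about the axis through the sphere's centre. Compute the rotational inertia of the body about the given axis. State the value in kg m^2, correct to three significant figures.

I_cm = (2/5)MR² = (2/5)(1.58)(0.285)² = 0.051334 kg m^2; axis through the centre, so I = 0.051334 kg m^2.

0.0513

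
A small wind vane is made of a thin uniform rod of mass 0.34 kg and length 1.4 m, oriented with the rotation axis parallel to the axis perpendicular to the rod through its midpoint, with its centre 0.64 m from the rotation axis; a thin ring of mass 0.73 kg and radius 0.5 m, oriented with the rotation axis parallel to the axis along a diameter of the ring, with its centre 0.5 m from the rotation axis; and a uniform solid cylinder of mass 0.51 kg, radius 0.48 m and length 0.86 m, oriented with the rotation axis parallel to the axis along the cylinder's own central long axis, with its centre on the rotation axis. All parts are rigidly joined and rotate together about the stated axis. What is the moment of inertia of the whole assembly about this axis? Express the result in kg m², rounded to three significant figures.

0.527

Thin rod: I_cm = (1/12)ML² = (1/12)(0.34)(1.4)² = 0.055533 kg m²; centre at d = 0.64 m, so the parallel axis theorem gives I = 0.055533 + (0.34)(0.64)² = 0.1948 kg m².
Thin ring: I_cm = (1/2)MR² = (1/2)(0.73)(0.5)² = 0.09125 kg m²; centre at d = 0.5 m, so the parallel axis theorem gives I = 0.09125 + (0.73)(0.5)² = 0.27375 kg m².
Solid cylinder: I_cm = (1/2)MR² = (1/2)(0.51)(0.48)² = 0.058752 kg m²; axis through the centre, so I = 0.058752 kg m².
Total I = 0.1948 + 0.27375 + 0.058752 = 0.5273 kg m².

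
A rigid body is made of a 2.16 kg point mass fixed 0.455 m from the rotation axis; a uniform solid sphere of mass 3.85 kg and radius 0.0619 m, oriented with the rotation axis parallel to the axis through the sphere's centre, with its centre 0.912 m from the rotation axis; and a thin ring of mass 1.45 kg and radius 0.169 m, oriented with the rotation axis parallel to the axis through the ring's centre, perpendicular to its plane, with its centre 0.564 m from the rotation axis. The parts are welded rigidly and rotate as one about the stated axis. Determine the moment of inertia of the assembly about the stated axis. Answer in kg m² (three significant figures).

Point mass: I_cm = 0; centre at d = 0.455 m, so the parallel axis theorem gives I = 0 + (2.16)(0.455)² = 0.44717 kg m².
Solid sphere: I_cm = (2/5)MR² = (2/5)(3.85)(0.0619)² = 0.0059007 kg m²; centre at d = 0.912 m, so the parallel axis theorem gives I = 0.0059007 + (3.85)(0.912)² = 3.2081 kg m².
Thin ring: I_cm = MR² = (1.45)(0.169)² = 0.041413 kg m²; centre at d = 0.564 m, so the parallel axis theorem gives I = 0.041413 + (1.45)(0.564)² = 0.50265 kg m².
Total I = 0.44717 + 3.2081 + 0.50265 = 4.1579 kg m².

4.16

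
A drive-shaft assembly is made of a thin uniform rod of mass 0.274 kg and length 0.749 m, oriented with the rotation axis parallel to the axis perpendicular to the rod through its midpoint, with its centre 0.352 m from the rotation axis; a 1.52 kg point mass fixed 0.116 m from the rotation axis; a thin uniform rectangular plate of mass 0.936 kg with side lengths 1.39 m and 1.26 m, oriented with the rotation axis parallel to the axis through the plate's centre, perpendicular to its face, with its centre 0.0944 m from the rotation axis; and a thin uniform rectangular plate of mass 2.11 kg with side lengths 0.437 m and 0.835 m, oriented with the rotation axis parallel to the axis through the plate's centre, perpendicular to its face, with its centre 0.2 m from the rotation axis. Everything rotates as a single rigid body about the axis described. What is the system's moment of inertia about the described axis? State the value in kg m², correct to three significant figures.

Thin rod: I_cm = (1/12)ML² = (1/12)(0.274)(0.749)² = 0.01281 kg m²; centre at d = 0.352 m, so the parallel axis theorem gives I = 0.01281 + (0.274)(0.352)² = 0.046759 kg m².
Point mass: I_cm = 0; centre at d = 0.116 m, so the parallel axis theorem gives I = 0 + (1.52)(0.116)² = 0.020453 kg m².
Rectangular plate: I_cm = (1/12)M(a²+b²) = (1/12)(0.936)[(1.39)² + (1.26)²] = 0.27454 kg m²; centre at d = 0.0944 m, so the parallel axis theorem gives I = 0.27454 + (0.936)(0.0944)² = 0.28288 kg m².
Rectangular plate: I_cm = (1/12)M(a²+b²) = (1/12)(2.11)[(0.437)² + (0.835)²] = 0.15617 kg m²; centre at d = 0.2 m, so the parallel axis theorem gives I = 0.15617 + (2.11)(0.2)² = 0.24057 kg m².
Total I = 0.046759 + 0.020453 + 0.28288 + 0.24057 = 0.59066 kg m².

0.591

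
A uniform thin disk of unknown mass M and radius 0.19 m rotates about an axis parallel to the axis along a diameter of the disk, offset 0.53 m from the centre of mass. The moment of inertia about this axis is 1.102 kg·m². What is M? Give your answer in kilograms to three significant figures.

3.80

I = I_cm + Md² = (1/4)MR² + Md² = M·[0.25·(0.19)² + (0.53)²] = M·0.28993.
So M = 1.102 / 0.28993 = 3.801 kg.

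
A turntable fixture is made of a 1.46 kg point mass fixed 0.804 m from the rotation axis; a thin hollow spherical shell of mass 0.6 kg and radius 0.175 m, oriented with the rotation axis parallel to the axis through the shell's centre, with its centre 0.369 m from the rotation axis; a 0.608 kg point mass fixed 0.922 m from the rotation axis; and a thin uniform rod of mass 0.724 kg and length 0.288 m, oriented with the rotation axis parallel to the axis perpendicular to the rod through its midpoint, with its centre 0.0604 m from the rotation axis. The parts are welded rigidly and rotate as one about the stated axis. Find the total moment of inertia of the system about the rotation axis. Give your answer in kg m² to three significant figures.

1.56

Point mass: I_cm = 0; centre at d = 0.804 m, so I = I_cm + Md² gives I = 0 + (1.46)(0.804)² = 0.94377 kg m².
Spherical shell: I_cm = (2/3)MR² = (2/3)(0.6)(0.175)² = 0.01225 kg m²; centre at d = 0.369 m, so I = I_cm + Md² gives I = 0.01225 + (0.6)(0.369)² = 0.093947 kg m².
Point mass: I_cm = 0; centre at d = 0.922 m, so I = I_cm + Md² gives I = 0 + (0.608)(0.922)² = 0.51685 kg m².
Thin rod: I_cm = (1/12)ML² = (1/12)(0.724)(0.288)² = 0.0050043 kg m²; centre at d = 0.0604 m, so I = I_cm + Md² gives I = 0.0050043 + (0.724)(0.0604)² = 0.0076456 kg m².
Total I = 0.94377 + 0.093947 + 0.51685 + 0.0076456 = 1.5622 kg m².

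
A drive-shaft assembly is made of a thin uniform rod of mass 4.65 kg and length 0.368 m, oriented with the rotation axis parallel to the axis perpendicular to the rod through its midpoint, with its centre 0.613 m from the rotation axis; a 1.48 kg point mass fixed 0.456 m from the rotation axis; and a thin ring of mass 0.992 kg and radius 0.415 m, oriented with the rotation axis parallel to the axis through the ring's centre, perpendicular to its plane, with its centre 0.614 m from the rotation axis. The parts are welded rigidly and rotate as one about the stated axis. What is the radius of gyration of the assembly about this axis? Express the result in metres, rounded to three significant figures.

Thin rod: I_cm = (1/12)ML² = (1/12)(4.65)(0.368)² = 0.052477 kg·m²; centre at d = 0.613 m, so I = I_cm + Md² gives I = 0.052477 + (4.65)(0.613)² = 1.7998 kg·m².
Point mass: I_cm = 0; centre at d = 0.456 m, so I = I_cm + Md² gives I = 0 + (1.48)(0.456)² = 0.30775 kg·m².
Thin ring: I_cm = MR² = (0.992)(0.415)² = 0.17085 kg·m²; centre at d = 0.614 m, so I = I_cm + Md² gives I = 0.17085 + (0.992)(0.614)² = 0.54483 kg·m².
Total I = 2.6524 kg·m²; total mass M = 7.122 kg.
k = √(I/M) = √(2.6524/7.122) = 0.61026 m.

0.610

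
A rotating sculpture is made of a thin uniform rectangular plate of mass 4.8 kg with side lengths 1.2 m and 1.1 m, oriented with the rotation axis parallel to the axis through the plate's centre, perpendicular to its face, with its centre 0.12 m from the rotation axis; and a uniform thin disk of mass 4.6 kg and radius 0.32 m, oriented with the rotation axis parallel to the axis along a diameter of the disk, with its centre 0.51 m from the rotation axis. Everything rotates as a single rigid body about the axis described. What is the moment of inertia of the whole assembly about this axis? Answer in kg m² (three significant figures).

2.44

Rectangular plate: I_cm = (1/12)M(a²+b²) = (1/12)(4.8)[(1.2)² + (1.1)²] = 1.06 kg m²; centre at d = 0.12 m, so the parallel axis theorem gives I = 1.06 + (4.8)(0.12)² = 1.1291 kg m².
Thin disk: I_cm = (1/4)MR² = (1/4)(4.6)(0.32)² = 0.11776 kg m²; centre at d = 0.51 m, so the parallel axis theorem gives I = 0.11776 + (4.6)(0.51)² = 1.3142 kg m².
Total I = 1.1291 + 1.3142 = 2.4433 kg m².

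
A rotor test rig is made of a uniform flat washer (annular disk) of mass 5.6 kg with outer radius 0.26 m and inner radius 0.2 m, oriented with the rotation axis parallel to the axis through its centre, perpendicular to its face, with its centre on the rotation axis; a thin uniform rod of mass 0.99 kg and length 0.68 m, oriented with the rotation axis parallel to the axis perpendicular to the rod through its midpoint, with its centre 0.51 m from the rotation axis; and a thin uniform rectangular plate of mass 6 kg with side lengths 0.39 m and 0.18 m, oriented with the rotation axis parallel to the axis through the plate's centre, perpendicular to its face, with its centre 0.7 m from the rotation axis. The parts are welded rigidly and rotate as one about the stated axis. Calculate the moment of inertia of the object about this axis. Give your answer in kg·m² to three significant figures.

3.63

Annular disk: I_cm = (1/2)M(R²+r²) = (1/2)(5.6)[(0.26)² + (0.2)²] = 0.30128 kg·m²; axis through the centre, so I = 0.30128 kg·m².
Thin rod: I_cm = (1/12)ML² = (1/12)(0.99)(0.68)² = 0.038148 kg·m²; centre at d = 0.51 m, so the parallel axis theorem gives I = 0.038148 + (0.99)(0.51)² = 0.29565 kg·m².
Rectangular plate: I_cm = (1/12)M(a²+b²) = (1/12)(6)[(0.39)² + (0.18)²] = 0.09225 kg·m²; centre at d = 0.7 m, so the parallel axis theorem gives I = 0.09225 + (6)(0.7)² = 3.0322 kg·m².
Total I = 0.30128 + 0.29565 + 3.0322 = 3.6292 kg·m².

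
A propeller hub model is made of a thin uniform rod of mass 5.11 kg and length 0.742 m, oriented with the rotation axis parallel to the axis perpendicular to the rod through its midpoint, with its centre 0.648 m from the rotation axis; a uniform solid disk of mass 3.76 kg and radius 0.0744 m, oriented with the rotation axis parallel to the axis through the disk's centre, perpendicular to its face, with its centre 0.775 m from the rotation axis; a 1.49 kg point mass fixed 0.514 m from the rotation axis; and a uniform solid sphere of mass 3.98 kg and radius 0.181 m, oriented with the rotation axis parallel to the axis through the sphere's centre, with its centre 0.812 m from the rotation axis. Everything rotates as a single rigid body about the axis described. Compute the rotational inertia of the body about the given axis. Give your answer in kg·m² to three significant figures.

Thin rod: I_cm = (1/12)ML² = (1/12)(5.11)(0.742)² = 0.23445 kg·m²; centre at d = 0.648 m, so the parallel axis theorem gives I = 0.23445 + (5.11)(0.648)² = 2.3802 kg·m².
Solid disk: I_cm = (1/2)MR² = (1/2)(3.76)(0.0744)² = 0.010406 kg·m²; centre at d = 0.775 m, so the parallel axis theorem gives I = 0.010406 + (3.76)(0.775)² = 2.2688 kg·m².
Point mass: I_cm = 0; centre at d = 0.514 m, so the parallel axis theorem gives I = 0 + (1.49)(0.514)² = 0.39365 kg·m².
Solid sphere: I_cm = (2/5)MR² = (2/5)(3.98)(0.181)² = 0.052156 kg·m²; centre at d = 0.812 m, so the parallel axis theorem gives I = 0.052156 + (3.98)(0.812)² = 2.6763 kg·m².
Total I = 2.3802 + 2.2688 + 0.39365 + 2.6763 = 7.7189 kg·m².

7.72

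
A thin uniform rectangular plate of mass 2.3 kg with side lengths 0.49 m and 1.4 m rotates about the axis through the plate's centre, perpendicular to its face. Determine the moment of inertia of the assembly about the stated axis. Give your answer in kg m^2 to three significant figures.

0.422

I_cm = (1/12)M(a²+b²) = (1/12)(2.3)[(0.49)² + (1.4)²] = 0.42169 kg m^2; axis through the centre, so I = 0.42169 kg m^2.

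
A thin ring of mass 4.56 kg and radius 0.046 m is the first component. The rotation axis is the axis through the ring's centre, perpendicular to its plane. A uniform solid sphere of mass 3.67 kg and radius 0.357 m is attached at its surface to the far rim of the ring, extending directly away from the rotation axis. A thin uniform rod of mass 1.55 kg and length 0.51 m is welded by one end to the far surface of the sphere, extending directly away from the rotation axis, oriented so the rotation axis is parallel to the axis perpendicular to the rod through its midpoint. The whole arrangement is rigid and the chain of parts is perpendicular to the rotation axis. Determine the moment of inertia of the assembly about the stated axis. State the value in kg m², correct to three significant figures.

Thin ring: I_cm = MR² = (4.56)(0.046)² = 0.009649 kg m²; axis through the centre, so I = 0.009649 kg m².
Solid sphere: I_cm = (2/5)MR² = (2/5)(3.67)(0.357)² = 0.1871 kg m²; centre at d = 0.046 + 0.357 = 0.403 m, so the parallel axis theorem gives I = 0.1871 + (3.67)(0.403)² = 0.78314 kg m².
Thin rod: I_cm = (1/12)ML² = (1/12)(1.55)(0.51)² = 0.033596 kg m²; centre at d = 0.046 + 0.357 + 0.357 + 0.255 = 1.015 m, so the parallel axis theorem gives I = 0.033596 + (1.55)(1.015)² = 1.6304 kg m².
Total I = 0.009649 + 0.78314 + 1.6304 = 2.4232 kg m².

2.42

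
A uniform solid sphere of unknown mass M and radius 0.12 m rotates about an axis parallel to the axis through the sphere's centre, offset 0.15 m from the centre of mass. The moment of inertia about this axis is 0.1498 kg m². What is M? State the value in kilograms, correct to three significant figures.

I = I_cm + Md² = (2/5)MR² + Md² = M·[0.4·(0.12)² + (0.15)²] = M·0.02826.
So M = 0.1498 / 0.02826 = 5.3008 kg.

5.30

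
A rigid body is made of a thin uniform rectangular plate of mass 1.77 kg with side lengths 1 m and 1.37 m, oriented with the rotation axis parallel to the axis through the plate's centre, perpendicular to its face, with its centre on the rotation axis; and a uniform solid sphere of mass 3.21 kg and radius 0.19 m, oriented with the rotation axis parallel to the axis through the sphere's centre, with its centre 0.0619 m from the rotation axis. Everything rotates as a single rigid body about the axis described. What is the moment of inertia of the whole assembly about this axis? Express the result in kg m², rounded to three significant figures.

Rectangular plate: I_cm = (1/12)M(a²+b²) = (1/12)(1.77)[(1)² + (1.37)²] = 0.42434 kg m²; axis through the centre, so I = 0.42434 kg m².
Solid sphere: I_cm = (2/5)MR² = (2/5)(3.21)(0.19)² = 0.046352 kg m²; centre at d = 0.0619 m, so the parallel axis theorem gives I = 0.046352 + (3.21)(0.0619)² = 0.058652 kg m².
Total I = 0.42434 + 0.058652 = 0.48299 kg m².

0.483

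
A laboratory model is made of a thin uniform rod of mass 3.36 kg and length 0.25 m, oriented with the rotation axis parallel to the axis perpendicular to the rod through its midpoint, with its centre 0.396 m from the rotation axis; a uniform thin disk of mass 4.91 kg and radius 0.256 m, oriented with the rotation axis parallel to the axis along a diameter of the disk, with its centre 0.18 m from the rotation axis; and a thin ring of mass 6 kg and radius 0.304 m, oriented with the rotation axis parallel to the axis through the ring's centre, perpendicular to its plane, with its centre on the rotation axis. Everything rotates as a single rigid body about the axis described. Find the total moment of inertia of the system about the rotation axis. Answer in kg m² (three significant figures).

1.34

Thin rod: I_cm = (1/12)ML² = (1/12)(3.36)(0.25)² = 0.0175 kg m²; centre at d = 0.396 m, so I = I_cm + Md² gives I = 0.0175 + (3.36)(0.396)² = 0.5444 kg m².
Thin disk: I_cm = (1/4)MR² = (1/4)(4.91)(0.256)² = 0.080445 kg m²; centre at d = 0.18 m, so I = I_cm + Md² gives I = 0.080445 + (4.91)(0.18)² = 0.23953 kg m².
Thin ring: I_cm = MR² = (6)(0.304)² = 0.5545 kg m²; axis through the centre, so I = 0.5545 kg m².
Total I = 0.5444 + 0.23953 + 0.5545 = 1.3384 kg m².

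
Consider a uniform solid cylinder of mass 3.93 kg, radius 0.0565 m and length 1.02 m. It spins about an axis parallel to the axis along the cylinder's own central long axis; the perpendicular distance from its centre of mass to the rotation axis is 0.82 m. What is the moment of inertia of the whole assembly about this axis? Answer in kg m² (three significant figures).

2.65

I_cm = (1/2)MR² = (1/2)(3.93)(0.0565)² = 0.0062728 kg m²; centre at d = 0.82 m, so I = I_cm + Md² gives I = 0.0062728 + (3.93)(0.82)² = 2.6488 kg m².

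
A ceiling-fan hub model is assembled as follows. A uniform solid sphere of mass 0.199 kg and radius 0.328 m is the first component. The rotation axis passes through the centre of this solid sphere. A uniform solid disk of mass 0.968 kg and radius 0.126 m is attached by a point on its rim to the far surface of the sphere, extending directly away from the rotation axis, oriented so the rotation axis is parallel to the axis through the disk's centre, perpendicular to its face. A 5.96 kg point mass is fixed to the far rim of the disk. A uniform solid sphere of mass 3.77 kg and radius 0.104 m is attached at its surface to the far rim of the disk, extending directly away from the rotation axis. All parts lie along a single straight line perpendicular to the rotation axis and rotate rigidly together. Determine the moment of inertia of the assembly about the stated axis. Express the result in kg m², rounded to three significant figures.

4.00

Solid sphere: I_cm = (2/5)MR² = (2/5)(0.199)(0.328)² = 0.0085637 kg m²; axis through the centre, so I = 0.0085637 kg m².
Solid disk: I_cm = (1/2)MR² = (1/2)(0.968)(0.126)² = 0.007684 kg m²; centre at d = 0.328 + 0.126 = 0.454 m, so the parallel axis theorem gives I = 0.007684 + (0.968)(0.454)² = 0.2072 kg m².
Point mass: I_cm = 0; centre at d = 0.328 + 0.126 + 0.126 = 0.58 m, so the parallel axis theorem gives I = 0 + (5.96)(0.58)² = 2.0049 kg m².
Solid sphere: I_cm = (2/5)MR² = (2/5)(3.77)(0.104)² = 0.016311 kg m²; centre at d = 0.328 + 0.126 + 0.126 + 0.104 = 0.684 m, so the parallel axis theorem gives I = 0.016311 + (3.77)(0.684)² = 1.7801 kg m².
Total I = 0.0085637 + 0.2072 + 2.0049 + 1.7801 = 4.0008 kg m².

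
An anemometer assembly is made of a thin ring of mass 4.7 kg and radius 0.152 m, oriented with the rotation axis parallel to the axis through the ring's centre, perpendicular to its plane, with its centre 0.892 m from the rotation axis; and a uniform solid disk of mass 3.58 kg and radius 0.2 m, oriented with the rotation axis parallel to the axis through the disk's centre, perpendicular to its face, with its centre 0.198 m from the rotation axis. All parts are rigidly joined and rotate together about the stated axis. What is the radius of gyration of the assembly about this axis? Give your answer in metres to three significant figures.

Thin ring: I_cm = MR² = (4.7)(0.152)² = 0.10859 kg m^2; centre at d = 0.892 m, so the parallel axis theorem gives I = 0.10859 + (4.7)(0.892)² = 3.8482 kg m^2.
Solid disk: I_cm = (1/2)MR² = (1/2)(3.58)(0.2)² = 0.0716 kg m^2; centre at d = 0.198 m, so the parallel axis theorem gives I = 0.0716 + (3.58)(0.198)² = 0.21195 kg m^2.
Total I = 4.0602 kg m^2; total mass M = 8.28 kg.
k = √(I/M) = √(4.0602/8.28) = 0.70026 m.

0.700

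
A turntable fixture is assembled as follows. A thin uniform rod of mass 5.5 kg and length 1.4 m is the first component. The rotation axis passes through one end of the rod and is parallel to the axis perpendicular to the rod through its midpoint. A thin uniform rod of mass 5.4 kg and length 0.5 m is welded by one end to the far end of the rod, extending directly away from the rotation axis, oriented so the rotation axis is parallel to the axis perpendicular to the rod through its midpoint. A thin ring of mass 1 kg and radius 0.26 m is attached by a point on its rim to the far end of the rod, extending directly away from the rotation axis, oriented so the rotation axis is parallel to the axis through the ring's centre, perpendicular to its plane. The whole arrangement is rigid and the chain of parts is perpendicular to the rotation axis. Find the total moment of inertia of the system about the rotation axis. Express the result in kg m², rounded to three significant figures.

Thin rod: I_cm = (1/12)ML² = (1/12)(5.5)(1.4)² = 0.89833 kg m²; centre at d = 0.7 m, so the parallel axis theorem gives I = 0.89833 + (5.5)(0.7)² = 3.5933 kg m².
Thin rod: I_cm = (1/12)ML² = (1/12)(5.4)(0.5)² = 0.1125 kg m²; centre at d = 0.7 + 0.7 + 0.25 = 1.65 m, so the parallel axis theorem gives I = 0.1125 + (5.4)(1.65)² = 14.814 kg m².
Thin ring: I_cm = MR² = (1)(0.26)² = 0.0676 kg m²; centre at d = 0.7 + 0.7 + 0.25 + 0.25 + 0.26 = 2.16 m, so the parallel axis theorem gives I = 0.0676 + (1)(2.16)² = 4.7332 kg m².
Total I = 3.5933 + 14.814 + 4.7332 = 23.141 kg m².

23.1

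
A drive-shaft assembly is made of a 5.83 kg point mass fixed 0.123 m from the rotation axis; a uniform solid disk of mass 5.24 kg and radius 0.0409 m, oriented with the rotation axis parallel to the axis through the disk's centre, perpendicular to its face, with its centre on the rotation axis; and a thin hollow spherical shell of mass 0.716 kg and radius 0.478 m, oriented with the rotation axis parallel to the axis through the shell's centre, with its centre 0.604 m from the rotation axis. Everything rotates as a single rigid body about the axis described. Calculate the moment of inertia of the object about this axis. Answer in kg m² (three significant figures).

0.463

Point mass: I_cm = 0; centre at d = 0.123 m, so I = I_cm + Md² gives I = 0 + (5.83)(0.123)² = 0.088202 kg m².
Solid disk: I_cm = (1/2)MR² = (1/2)(5.24)(0.0409)² = 0.0043828 kg m²; axis through the centre, so I = 0.0043828 kg m².
Spherical shell: I_cm = (2/3)MR² = (2/3)(0.716)(0.478)² = 0.10906 kg m²; centre at d = 0.604 m, so I = I_cm + Md² gives I = 0.10906 + (0.716)(0.604)² = 0.37027 kg m².
Total I = 0.088202 + 0.0043828 + 0.37027 = 0.46286 kg m².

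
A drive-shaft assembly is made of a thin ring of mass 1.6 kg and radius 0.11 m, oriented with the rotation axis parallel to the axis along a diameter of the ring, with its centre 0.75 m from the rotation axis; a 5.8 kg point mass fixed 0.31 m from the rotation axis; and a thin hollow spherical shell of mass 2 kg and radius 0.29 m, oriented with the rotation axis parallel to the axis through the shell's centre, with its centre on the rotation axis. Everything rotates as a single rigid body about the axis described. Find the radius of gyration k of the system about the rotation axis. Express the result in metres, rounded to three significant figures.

Thin ring: I_cm = (1/2)MR² = (1/2)(1.6)(0.11)² = 0.00968 kg m²; centre at d = 0.75 m, so the parallel axis theorem gives I = 0.00968 + (1.6)(0.75)² = 0.90968 kg m².
Point mass: I_cm = 0; centre at d = 0.31 m, so the parallel axis theorem gives I = 0 + (5.8)(0.31)² = 0.55738 kg m².
Spherical shell: I_cm = (2/3)MR² = (2/3)(2)(0.29)² = 0.11213 kg m²; axis through the centre, so I = 0.11213 kg m².
Total I = 1.5792 kg m²; total mass M = 9.4 kg.
k = √(I/M) = √(1.5792/9.4) = 0.40988 m.

0.410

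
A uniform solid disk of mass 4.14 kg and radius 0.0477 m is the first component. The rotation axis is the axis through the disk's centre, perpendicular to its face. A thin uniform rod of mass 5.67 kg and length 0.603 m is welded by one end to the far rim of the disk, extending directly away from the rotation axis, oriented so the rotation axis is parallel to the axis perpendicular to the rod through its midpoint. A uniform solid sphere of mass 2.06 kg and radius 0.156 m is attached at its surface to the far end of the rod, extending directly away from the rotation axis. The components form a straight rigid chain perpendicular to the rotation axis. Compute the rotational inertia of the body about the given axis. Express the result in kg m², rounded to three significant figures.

2.23

Solid disk: I_cm = (1/2)MR² = (1/2)(4.14)(0.0477)² = 0.0047099 kg m²; axis through the centre, so I = 0.0047099 kg m².
Thin rod: I_cm = (1/12)ML² = (1/12)(5.67)(0.603)² = 0.17181 kg m²; centre at d = 0.0477 + 0.3015 = 0.3492 m, so I = I_cm + Md² gives I = 0.17181 + (5.67)(0.3492)² = 0.86321 kg m².
Solid sphere: I_cm = (2/5)MR² = (2/5)(2.06)(0.156)² = 0.020053 kg m²; centre at d = 0.0477 + 0.3015 + 0.3015 + 0.156 = 0.8067 m, so I = I_cm + Md² gives I = 0.020053 + (2.06)(0.8067)² = 1.3606 kg m².
Total I = 0.0047099 + 0.86321 + 1.3606 = 2.2285 kg m².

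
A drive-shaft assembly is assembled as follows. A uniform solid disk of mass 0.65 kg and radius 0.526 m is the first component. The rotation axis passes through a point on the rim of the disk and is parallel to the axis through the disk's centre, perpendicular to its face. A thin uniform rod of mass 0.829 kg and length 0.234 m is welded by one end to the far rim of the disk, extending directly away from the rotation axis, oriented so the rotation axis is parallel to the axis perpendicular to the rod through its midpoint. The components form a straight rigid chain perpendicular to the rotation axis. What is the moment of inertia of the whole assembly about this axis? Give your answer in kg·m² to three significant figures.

Solid disk: I_cm = (1/2)MR² = (1/2)(0.65)(0.526)² = 0.08992 kg·m²; centre at d = 0.526 m, so I = I_cm + Md² gives I = 0.08992 + (0.65)(0.526)² = 0.26976 kg·m².
Thin rod: I_cm = (1/12)ML² = (1/12)(0.829)(0.234)² = 0.0037827 kg·m²; centre at d = 0.526 + 0.526 + 0.117 = 1.169 m, so I = I_cm + Md² gives I = 0.0037827 + (0.829)(1.169)² = 1.1367 kg·m².
Total I = 0.26976 + 1.1367 = 1.4064 kg·m².

1.41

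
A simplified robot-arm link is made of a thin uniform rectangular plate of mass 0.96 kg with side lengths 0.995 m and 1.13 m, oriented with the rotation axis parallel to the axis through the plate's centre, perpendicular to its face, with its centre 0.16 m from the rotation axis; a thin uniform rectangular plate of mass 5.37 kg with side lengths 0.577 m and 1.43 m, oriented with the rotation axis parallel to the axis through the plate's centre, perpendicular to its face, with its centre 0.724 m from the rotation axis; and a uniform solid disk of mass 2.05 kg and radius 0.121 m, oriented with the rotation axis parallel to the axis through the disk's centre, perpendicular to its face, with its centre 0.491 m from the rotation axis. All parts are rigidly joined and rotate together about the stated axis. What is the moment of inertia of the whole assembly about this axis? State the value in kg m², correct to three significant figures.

Rectangular plate: I_cm = (1/12)M(a²+b²) = (1/12)(0.96)[(0.995)² + (1.13)²] = 0.18135 kg m²; centre at d = 0.16 m, so the parallel axis theorem gives I = 0.18135 + (0.96)(0.16)² = 0.20593 kg m².
Rectangular plate: I_cm = (1/12)M(a²+b²) = (1/12)(5.37)[(0.577)² + (1.43)²] = 1.0641 kg m²; centre at d = 0.724 m, so the parallel axis theorem gives I = 1.0641 + (5.37)(0.724)² = 3.8789 kg m².
Solid disk: I_cm = (1/2)MR² = (1/2)(2.05)(0.121)² = 0.015007 kg m²; centre at d = 0.491 m, so the parallel axis theorem gives I = 0.015007 + (2.05)(0.491)² = 0.50922 kg m².
Total I = 0.20593 + 3.8789 + 0.50922 = 4.5941 kg m².

4.59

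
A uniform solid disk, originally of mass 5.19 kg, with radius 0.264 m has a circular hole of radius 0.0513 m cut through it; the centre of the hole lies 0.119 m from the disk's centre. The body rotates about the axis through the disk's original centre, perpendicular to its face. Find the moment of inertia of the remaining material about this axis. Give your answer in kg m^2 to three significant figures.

0.178

Unpierced body about its centre: I₀ = (1/2)MR² = (1/2)(5.19)(0.264)² = 0.18086 kg m^2.
The removed disk has mass m = M·(r/R)² = (5.19)(0.0513/0.264)² = 0.19597 kg (same uniform areal density).
Its moment of inertia about the rotation axis (parallel-axis theorem): I_hole = (1/2)mr² + md² = (1/2)(0.19597)(0.0513)² + (0.19597)(0.119)² = 0.003033 kg m^2.
Treating the hole as negative mass, I = I₀ − I_hole = 0.18086 − 0.003033 = 0.17783 kg m^2.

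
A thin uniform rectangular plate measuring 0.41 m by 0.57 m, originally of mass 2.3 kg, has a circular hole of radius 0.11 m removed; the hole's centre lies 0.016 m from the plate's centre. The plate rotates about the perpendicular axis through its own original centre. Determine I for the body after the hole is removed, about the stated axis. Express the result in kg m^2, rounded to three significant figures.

0.0921

Unpierced body about its centre: I₀ = (1/12)M(a²+b²) = (1/12)(2.3)[(0.41)² + (0.57)²] = 0.094492 kg m^2.
The removed disk has mass m = M·πr²/(ab) = (2.3)·π(0.11)²/(0.41·0.57) = 0.37411 kg (same uniform areal density).
Its moment of inertia about the rotation axis (parallel-axis theorem): I_hole = (1/2)mr² + md² = (1/2)(0.37411)(0.11)² + (0.37411)(0.016)² = 0.0023592 kg m^2.
Treating the hole as negative mass, I = I₀ − I_hole = 0.094492 − 0.0023592 = 0.092133 kg m^2.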